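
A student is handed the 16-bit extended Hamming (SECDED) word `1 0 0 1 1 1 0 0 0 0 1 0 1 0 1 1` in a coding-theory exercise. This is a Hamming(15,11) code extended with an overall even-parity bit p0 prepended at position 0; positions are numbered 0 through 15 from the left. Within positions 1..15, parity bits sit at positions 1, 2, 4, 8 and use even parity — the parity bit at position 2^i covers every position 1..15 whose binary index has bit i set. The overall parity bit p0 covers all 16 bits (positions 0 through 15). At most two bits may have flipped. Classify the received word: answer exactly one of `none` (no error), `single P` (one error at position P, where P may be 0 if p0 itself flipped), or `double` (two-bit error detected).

s1: b1⊕b3⊕b5⊕b7⊕b9⊕b11⊕b13⊕b15 = 0⊕1⊕1⊕0⊕0⊕0⊕0⊕1 = 1
s2: b2⊕b3⊕b6⊕b7⊕b10⊕b11⊕b14⊕b15 = 0⊕1⊕0⊕0⊕1⊕0⊕1⊕1 = 0
s4: b4⊕b5⊕b6⊕b7⊕b12⊕b13⊕b14⊕b15 = 1⊕1⊕0⊕0⊕1⊕0⊕1⊕1 = 1
s8: b8⊕b9⊕b10⊕b11⊕b12⊕b13⊕b14⊕b15 = 0⊕0⊕1⊕0⊕1⊕0⊕1⊕1 = 0
Syndrome (s8...s1) = 0101 → position 5.
Overall parity (XOR of all 16 bits, including p0): 1⊕0⊕0⊕1⊕1⊕1⊕0⊕0⊕0⊕0⊕1⊕0⊕1⊕0⊕1⊕1 = 0
Overall=0, syndrome position=5 → double-bit error detected (uncorrectable).

double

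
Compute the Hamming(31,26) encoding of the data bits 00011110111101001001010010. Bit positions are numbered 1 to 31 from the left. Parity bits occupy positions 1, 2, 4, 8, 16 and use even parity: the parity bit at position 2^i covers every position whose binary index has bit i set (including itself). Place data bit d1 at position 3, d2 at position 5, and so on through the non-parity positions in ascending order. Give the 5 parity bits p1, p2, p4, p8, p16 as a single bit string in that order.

Place data bits at non-power-of-two positions: b3=0, b5=0, b6=0, b7=1, b9=1, b10=1, b11=1, b12=0, b13=1, b14=1, b15=1, b17=1, b18=0, b19=1, b20=0, b21=0, b22=1, b23=0, b24=0, b25=1, b26=0, b27=1, b28=0, b29=0, b30=1, b31=0.
p1 = XOR of data positions {3,5,7,9,11,13,15,17,19,21,23,25,27,29,31} = 0⊕0⊕1⊕1⊕1⊕1⊕1⊕1⊕1⊕0⊕0⊕1⊕1⊕0⊕0 = 1
p2 = XOR of data positions {3,6,7,10,11,14,15,18,19,22,23,26,27,30,31} = 0⊕0⊕1⊕1⊕1⊕1⊕1⊕0⊕1⊕1⊕0⊕0⊕1⊕1⊕0 = 1
p4 = XOR of data positions {5,6,7,12,13,14,15,20,21,22,23,28,29,30,31} = 0⊕0⊕1⊕0⊕1⊕1⊕1⊕0⊕0⊕1⊕0⊕0⊕0⊕1⊕0 = 0
p8 = XOR of data positions {9,10,11,12,13,14,15,24,25,26,27,28,29,30,31} = 1⊕1⊕1⊕0⊕1⊕1⊕1⊕0⊕1⊕0⊕1⊕0⊕0⊕1⊕0 = 1
p16 = XOR of data positions {17,18,19,20,21,22,23,24,25,26,27,28,29,30,31} = 1⊕0⊕1⊕0⊕0⊕1⊕0⊕0⊕1⊕0⊕1⊕0⊕0⊕1⊕0 = 0
Parity bits p1,p2,p4,p8,p16 = 11010

11010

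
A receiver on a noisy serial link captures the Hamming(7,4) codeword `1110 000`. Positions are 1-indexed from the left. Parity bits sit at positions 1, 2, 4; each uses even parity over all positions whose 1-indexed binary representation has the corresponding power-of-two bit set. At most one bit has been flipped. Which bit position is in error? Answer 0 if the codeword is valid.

s1: b1⊕b3⊕b5⊕b7 = 1⊕1⊕0⊕0 = 0
s2: b2⊕b3⊕b6⊕b7 = 1⊕1⊕0⊕0 = 0
s4: b4⊕b5⊕b6⊕b7 = 0⊕0⊕0⊕0 = 0
Syndrome (s4...s1) = 000 → position 0 (no error).

0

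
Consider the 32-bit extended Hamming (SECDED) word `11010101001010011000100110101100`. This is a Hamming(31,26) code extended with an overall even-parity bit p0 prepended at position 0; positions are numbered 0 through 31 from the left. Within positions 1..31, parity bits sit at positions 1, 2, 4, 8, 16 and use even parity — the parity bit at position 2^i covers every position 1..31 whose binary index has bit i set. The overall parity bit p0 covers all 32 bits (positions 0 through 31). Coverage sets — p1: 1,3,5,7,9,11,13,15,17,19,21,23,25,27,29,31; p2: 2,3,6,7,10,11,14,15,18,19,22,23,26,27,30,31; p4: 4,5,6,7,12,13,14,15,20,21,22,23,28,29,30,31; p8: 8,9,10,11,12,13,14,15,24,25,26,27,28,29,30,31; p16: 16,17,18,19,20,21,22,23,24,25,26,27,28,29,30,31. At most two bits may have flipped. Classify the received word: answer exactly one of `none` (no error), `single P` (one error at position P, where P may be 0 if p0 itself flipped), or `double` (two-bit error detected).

single 25

s1: b1⊕b3⊕b5⊕b7⊕b9⊕b11⊕b13⊕b15⊕b17⊕b19⊕b21⊕b23⊕b25⊕b27⊕b29⊕b31 = 1⊕1⊕1⊕1⊕0⊕0⊕0⊕1⊕0⊕0⊕0⊕1⊕0⊕0⊕1⊕0 = 1
s2: b2⊕b3⊕b6⊕b7⊕b10⊕b11⊕b14⊕b15⊕b18⊕b19⊕b22⊕b23⊕b26⊕b27⊕b30⊕b31 = 0⊕1⊕0⊕1⊕1⊕0⊕0⊕1⊕0⊕0⊕0⊕1⊕1⊕0⊕0⊕0 = 0
s4: b4⊕b5⊕b6⊕b7⊕b12⊕b13⊕b14⊕b15⊕b20⊕b21⊕b22⊕b23⊕b28⊕b29⊕b30⊕b31 = 0⊕1⊕0⊕1⊕1⊕0⊕0⊕1⊕1⊕0⊕0⊕1⊕1⊕1⊕0⊕0 = 0
s8: b8⊕b9⊕b10⊕b11⊕b12⊕b13⊕b14⊕b15⊕b24⊕b25⊕b26⊕b27⊕b28⊕b29⊕b30⊕b31 = 0⊕0⊕1⊕0⊕1⊕0⊕0⊕1⊕1⊕0⊕1⊕0⊕1⊕1⊕0⊕0 = 1
s16: b16⊕b17⊕b18⊕b19⊕b20⊕b21⊕b22⊕b23⊕b24⊕b25⊕b26⊕b27⊕b28⊕b29⊕b30⊕b31 = 1⊕0⊕0⊕0⊕1⊕0⊕0⊕1⊕1⊕0⊕1⊕0⊕1⊕1⊕0⊕0 = 1
Syndrome (s16...s1) = 11001 → position 25.
Overall parity (XOR of all 32 bits, including p0): 1⊕1⊕0⊕1⊕0⊕1⊕0⊕1⊕0⊕0⊕1⊕0⊕1⊕0⊕0⊕1⊕1⊕0⊕0⊕0⊕1⊕0⊕0⊕1⊕1⊕0⊕1⊕0⊕1⊕1⊕0⊕0 = 1
Overall=1, syndrome position=25 → single-bit error at position 25.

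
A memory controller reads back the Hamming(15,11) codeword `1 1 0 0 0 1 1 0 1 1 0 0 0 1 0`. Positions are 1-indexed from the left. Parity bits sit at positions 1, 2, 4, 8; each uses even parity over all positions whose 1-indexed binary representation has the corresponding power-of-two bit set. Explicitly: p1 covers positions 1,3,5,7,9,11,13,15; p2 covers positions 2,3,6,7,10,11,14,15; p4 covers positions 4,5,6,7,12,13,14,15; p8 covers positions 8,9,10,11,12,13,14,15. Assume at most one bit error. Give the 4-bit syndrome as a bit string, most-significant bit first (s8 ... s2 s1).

1111

s1: b1⊕b3⊕b5⊕b7⊕b9⊕b11⊕b13⊕b15 = 1⊕0⊕0⊕1⊕1⊕0⊕0⊕0 = 1
s2: b2⊕b3⊕b6⊕b7⊕b10⊕b11⊕b14⊕b15 = 1⊕0⊕1⊕1⊕1⊕0⊕1⊕0 = 1
s4: b4⊕b5⊕b6⊕b7⊕b12⊕b13⊕b14⊕b15 = 0⊕0⊕1⊕1⊕0⊕0⊕1⊕0 = 1
s8: b8⊕b9⊕b10⊕b11⊕b12⊕b13⊕b14⊕b15 = 0⊕1⊕1⊕0⊕0⊕0⊕1⊕0 = 1
Syndrome (s8...s1) = 1111 → position 15.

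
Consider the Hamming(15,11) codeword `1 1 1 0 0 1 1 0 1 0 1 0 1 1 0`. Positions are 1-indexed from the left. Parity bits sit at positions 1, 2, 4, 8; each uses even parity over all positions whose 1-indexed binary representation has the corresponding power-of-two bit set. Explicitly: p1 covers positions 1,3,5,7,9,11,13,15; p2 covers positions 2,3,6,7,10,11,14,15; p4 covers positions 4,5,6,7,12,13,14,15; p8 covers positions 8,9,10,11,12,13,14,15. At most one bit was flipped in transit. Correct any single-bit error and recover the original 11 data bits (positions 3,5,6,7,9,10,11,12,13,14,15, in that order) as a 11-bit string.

s1: b1⊕b3⊕b5⊕b7⊕b9⊕b11⊕b13⊕b15 = 1⊕1⊕0⊕1⊕1⊕1⊕1⊕0 = 0
s2: b2⊕b3⊕b6⊕b7⊕b10⊕b11⊕b14⊕b15 = 1⊕1⊕1⊕1⊕0⊕1⊕1⊕0 = 0
s4: b4⊕b5⊕b6⊕b7⊕b12⊕b13⊕b14⊕b15 = 0⊕0⊕1⊕1⊕0⊕1⊕1⊕0 = 0
s8: b8⊕b9⊕b10⊕b11⊕b12⊕b13⊕b14⊕b15 = 0⊕1⊕0⊕1⊕0⊕1⊕1⊕0 = 0
Syndrome (s8...s1) = 0000 → position 0 (no error).
No correction needed.
Data bits at positions 3,5,6,7,9,10,11,12,13,14,15: 10111010110

10111010110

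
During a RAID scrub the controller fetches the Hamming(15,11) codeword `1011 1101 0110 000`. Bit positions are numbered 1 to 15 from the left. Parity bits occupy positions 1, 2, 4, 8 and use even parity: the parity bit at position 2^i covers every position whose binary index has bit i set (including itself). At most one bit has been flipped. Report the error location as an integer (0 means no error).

12

s1: b1⊕b3⊕b5⊕b7⊕b9⊕b11⊕b13⊕b15 = 1⊕1⊕1⊕0⊕0⊕1⊕0⊕0 = 0
s2: b2⊕b3⊕b6⊕b7⊕b10⊕b11⊕b14⊕b15 = 0⊕1⊕1⊕0⊕1⊕1⊕0⊕0 = 0
s4: b4⊕b5⊕b6⊕b7⊕b12⊕b13⊕b14⊕b15 = 1⊕1⊕1⊕0⊕0⊕0⊕0⊕0 = 1
s8: b8⊕b9⊕b10⊕b11⊕b12⊕b13⊕b14⊕b15 = 1⊕0⊕1⊕1⊕0⊕0⊕0⊕0 = 1
Syndrome (s8...s1) = 1100 → position 12.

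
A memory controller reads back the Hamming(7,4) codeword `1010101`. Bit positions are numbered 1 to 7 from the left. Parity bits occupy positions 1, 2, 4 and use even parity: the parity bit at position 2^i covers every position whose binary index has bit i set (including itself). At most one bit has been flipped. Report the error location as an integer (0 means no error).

0

s1: b1⊕b3⊕b5⊕b7 = 1⊕1⊕1⊕1 = 0
s2: b2⊕b3⊕b6⊕b7 = 0⊕1⊕0⊕1 = 0
s4: b4⊕b5⊕b6⊕b7 = 0⊕1⊕0⊕1 = 0
Syndrome (s4...s1) = 000 → position 0 (no error).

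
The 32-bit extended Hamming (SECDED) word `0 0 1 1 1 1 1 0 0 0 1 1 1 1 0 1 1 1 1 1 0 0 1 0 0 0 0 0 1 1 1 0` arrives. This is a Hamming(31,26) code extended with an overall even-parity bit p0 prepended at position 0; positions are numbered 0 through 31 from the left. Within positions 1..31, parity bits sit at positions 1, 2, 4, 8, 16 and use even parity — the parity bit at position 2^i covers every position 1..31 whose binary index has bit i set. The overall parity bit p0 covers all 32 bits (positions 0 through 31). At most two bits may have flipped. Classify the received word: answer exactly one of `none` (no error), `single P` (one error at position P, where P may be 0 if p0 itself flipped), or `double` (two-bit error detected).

none

s1: b1⊕b3⊕b5⊕b7⊕b9⊕b11⊕b13⊕b15⊕b17⊕b19⊕b21⊕b23⊕b25⊕b27⊕b29⊕b31 = 0⊕1⊕1⊕0⊕0⊕1⊕1⊕1⊕1⊕1⊕0⊕0⊕0⊕0⊕1⊕0 = 0
s2: b2⊕b3⊕b6⊕b7⊕b10⊕b11⊕b14⊕b15⊕b18⊕b19⊕b22⊕b23⊕b26⊕b27⊕b30⊕b31 = 1⊕1⊕1⊕0⊕1⊕1⊕0⊕1⊕1⊕1⊕1⊕0⊕0⊕0⊕1⊕0 = 0
s4: b4⊕b5⊕b6⊕b7⊕b12⊕b13⊕b14⊕b15⊕b20⊕b21⊕b22⊕b23⊕b28⊕b29⊕b30⊕b31 = 1⊕1⊕1⊕0⊕1⊕1⊕0⊕1⊕0⊕0⊕1⊕0⊕1⊕1⊕1⊕0 = 0
s8: b8⊕b9⊕b10⊕b11⊕b12⊕b13⊕b14⊕b15⊕b24⊕b25⊕b26⊕b27⊕b28⊕b29⊕b30⊕b31 = 0⊕0⊕1⊕1⊕1⊕1⊕0⊕1⊕0⊕0⊕0⊕0⊕1⊕1⊕1⊕0 = 0
s16: b16⊕b17⊕b18⊕b19⊕b20⊕b21⊕b22⊕b23⊕b24⊕b25⊕b26⊕b27⊕b28⊕b29⊕b30⊕b31 = 1⊕1⊕1⊕1⊕0⊕0⊕1⊕0⊕0⊕0⊕0⊕0⊕1⊕1⊕1⊕0 = 0
Syndrome (s16...s1) = 00000 → position 0 (no error).
Overall parity (XOR of all 32 bits, including p0): 0⊕0⊕1⊕1⊕1⊕1⊕1⊕0⊕0⊕0⊕1⊕1⊕1⊕1⊕0⊕1⊕1⊕1⊕1⊕1⊕0⊕0⊕1⊕0⊕0⊕0⊕0⊕0⊕1⊕1⊕1⊕0 = 0
Overall=0, syndrome position=0 → no error.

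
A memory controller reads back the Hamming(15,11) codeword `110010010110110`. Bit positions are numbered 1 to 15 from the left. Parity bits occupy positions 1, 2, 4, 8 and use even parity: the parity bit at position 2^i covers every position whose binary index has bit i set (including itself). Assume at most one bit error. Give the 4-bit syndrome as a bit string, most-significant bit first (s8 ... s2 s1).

s1: b1⊕b3⊕b5⊕b7⊕b9⊕b11⊕b13⊕b15 = 1⊕0⊕1⊕0⊕0⊕1⊕1⊕0 = 0
s2: b2⊕b3⊕b6⊕b7⊕b10⊕b11⊕b14⊕b15 = 1⊕0⊕0⊕0⊕1⊕1⊕1⊕0 = 0
s4: b4⊕b5⊕b6⊕b7⊕b12⊕b13⊕b14⊕b15 = 0⊕1⊕0⊕0⊕0⊕1⊕1⊕0 = 1
s8: b8⊕b9⊕b10⊕b11⊕b12⊕b13⊕b14⊕b15 = 1⊕0⊕1⊕1⊕0⊕1⊕1⊕0 = 1
Syndrome (s8...s1) = 1100 → position 12.

1100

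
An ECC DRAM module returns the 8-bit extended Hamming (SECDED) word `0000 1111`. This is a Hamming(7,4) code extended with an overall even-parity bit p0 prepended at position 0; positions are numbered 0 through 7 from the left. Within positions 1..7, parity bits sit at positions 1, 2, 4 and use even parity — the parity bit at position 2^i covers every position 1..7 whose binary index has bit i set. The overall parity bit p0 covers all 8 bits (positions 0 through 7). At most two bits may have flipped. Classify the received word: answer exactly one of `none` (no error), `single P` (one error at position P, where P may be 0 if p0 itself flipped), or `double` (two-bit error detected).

s1: b1⊕b3⊕b5⊕b7 = 0⊕0⊕1⊕1 = 0
s2: b2⊕b3⊕b6⊕b7 = 0⊕0⊕1⊕1 = 0
s4: b4⊕b5⊕b6⊕b7 = 1⊕1⊕1⊕1 = 0
Syndrome (s4...s1) = 000 → position 0 (no error).
Overall parity (XOR of all 8 bits, including p0): 0⊕0⊕0⊕0⊕1⊕1⊕1⊕1 = 0
Overall=0, syndrome position=0 → no error.

none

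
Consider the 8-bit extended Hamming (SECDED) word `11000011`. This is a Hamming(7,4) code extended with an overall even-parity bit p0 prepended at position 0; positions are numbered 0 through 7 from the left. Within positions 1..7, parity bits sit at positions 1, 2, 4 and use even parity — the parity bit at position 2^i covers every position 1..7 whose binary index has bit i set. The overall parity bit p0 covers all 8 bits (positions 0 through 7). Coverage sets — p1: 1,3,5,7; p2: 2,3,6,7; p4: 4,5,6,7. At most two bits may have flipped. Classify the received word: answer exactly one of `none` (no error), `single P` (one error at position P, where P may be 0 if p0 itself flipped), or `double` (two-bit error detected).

none

s1: b1⊕b3⊕b5⊕b7 = 1⊕0⊕0⊕1 = 0
s2: b2⊕b3⊕b6⊕b7 = 0⊕0⊕1⊕1 = 0
s4: b4⊕b5⊕b6⊕b7 = 0⊕0⊕1⊕1 = 0
Syndrome (s4...s1) = 000 → position 0 (no error).
Overall parity (XOR of all 8 bits, including p0): 1⊕1⊕0⊕0⊕0⊕0⊕1⊕1 = 0
Overall=0, syndrome position=0 → no error.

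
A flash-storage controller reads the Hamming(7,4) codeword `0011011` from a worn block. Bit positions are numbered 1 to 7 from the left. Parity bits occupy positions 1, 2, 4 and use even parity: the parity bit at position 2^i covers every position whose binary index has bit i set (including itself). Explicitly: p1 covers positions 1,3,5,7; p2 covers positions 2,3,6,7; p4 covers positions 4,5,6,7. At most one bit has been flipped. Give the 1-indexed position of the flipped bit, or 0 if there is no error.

s1: b1⊕b3⊕b5⊕b7 = 0⊕1⊕0⊕1 = 0
s2: b2⊕b3⊕b6⊕b7 = 0⊕1⊕1⊕1 = 1
s4: b4⊕b5⊕b6⊕b7 = 1⊕0⊕1⊕1 = 1
Syndrome (s4...s1) = 110 → position 6.

6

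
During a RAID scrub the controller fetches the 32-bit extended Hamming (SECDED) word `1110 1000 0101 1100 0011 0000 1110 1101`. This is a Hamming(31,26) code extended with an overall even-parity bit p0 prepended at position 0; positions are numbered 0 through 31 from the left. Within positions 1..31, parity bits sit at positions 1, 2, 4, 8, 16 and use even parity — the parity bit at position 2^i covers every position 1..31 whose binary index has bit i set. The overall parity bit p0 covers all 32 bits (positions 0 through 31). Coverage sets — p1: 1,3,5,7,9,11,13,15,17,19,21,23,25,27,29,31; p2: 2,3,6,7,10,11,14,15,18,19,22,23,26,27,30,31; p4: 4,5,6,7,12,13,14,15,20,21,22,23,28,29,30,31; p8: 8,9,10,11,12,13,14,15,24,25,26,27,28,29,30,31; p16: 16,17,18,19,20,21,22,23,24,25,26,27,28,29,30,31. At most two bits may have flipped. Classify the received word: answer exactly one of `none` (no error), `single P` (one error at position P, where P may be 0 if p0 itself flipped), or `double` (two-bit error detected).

none

s1: b1⊕b3⊕b5⊕b7⊕b9⊕b11⊕b13⊕b15⊕b17⊕b19⊕b21⊕b23⊕b25⊕b27⊕b29⊕b31 = 1⊕0⊕0⊕0⊕1⊕1⊕1⊕0⊕0⊕1⊕0⊕0⊕1⊕0⊕1⊕1 = 0
s2: b2⊕b3⊕b6⊕b7⊕b10⊕b11⊕b14⊕b15⊕b18⊕b19⊕b22⊕b23⊕b26⊕b27⊕b30⊕b31 = 1⊕0⊕0⊕0⊕0⊕1⊕0⊕0⊕1⊕1⊕0⊕0⊕1⊕0⊕0⊕1 = 0
s4: b4⊕b5⊕b6⊕b7⊕b12⊕b13⊕b14⊕b15⊕b20⊕b21⊕b22⊕b23⊕b28⊕b29⊕b30⊕b31 = 1⊕0⊕0⊕0⊕1⊕1⊕0⊕0⊕0⊕0⊕0⊕0⊕1⊕1⊕0⊕1 = 0
s8: b8⊕b9⊕b10⊕b11⊕b12⊕b13⊕b14⊕b15⊕b24⊕b25⊕b26⊕b27⊕b28⊕b29⊕b30⊕b31 = 0⊕1⊕0⊕1⊕1⊕1⊕0⊕0⊕1⊕1⊕1⊕0⊕1⊕1⊕0⊕1 = 0
s16: b16⊕b17⊕b18⊕b19⊕b20⊕b21⊕b22⊕b23⊕b24⊕b25⊕b26⊕b27⊕b28⊕b29⊕b30⊕b31 = 0⊕0⊕1⊕1⊕0⊕0⊕0⊕0⊕1⊕1⊕1⊕0⊕1⊕1⊕0⊕1 = 0
Syndrome (s16...s1) = 00000 → position 0 (no error).
Overall parity (XOR of all 32 bits, including p0): 1⊕1⊕1⊕0⊕1⊕0⊕0⊕0⊕0⊕1⊕0⊕1⊕1⊕1⊕0⊕0⊕0⊕0⊕1⊕1⊕0⊕0⊕0⊕0⊕1⊕1⊕1⊕0⊕1⊕1⊕0⊕1 = 0
Overall=0, syndrome position=0 → no error.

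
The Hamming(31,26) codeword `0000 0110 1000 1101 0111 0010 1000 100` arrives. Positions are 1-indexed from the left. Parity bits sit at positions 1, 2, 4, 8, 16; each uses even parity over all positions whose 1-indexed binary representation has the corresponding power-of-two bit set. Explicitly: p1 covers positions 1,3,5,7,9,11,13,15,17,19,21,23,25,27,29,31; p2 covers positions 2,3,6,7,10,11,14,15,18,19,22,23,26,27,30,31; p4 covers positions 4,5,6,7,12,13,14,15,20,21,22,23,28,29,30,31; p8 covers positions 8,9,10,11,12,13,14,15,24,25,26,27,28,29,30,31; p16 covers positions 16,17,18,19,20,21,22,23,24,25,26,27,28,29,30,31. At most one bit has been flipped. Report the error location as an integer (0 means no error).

s1: b1⊕b3⊕b5⊕b7⊕b9⊕b11⊕b13⊕b15⊕b17⊕b19⊕b21⊕b23⊕b25⊕b27⊕b29⊕b31 = 0⊕0⊕0⊕1⊕1⊕0⊕1⊕0⊕0⊕1⊕0⊕1⊕1⊕0⊕1⊕0 = 1
s2: b2⊕b3⊕b6⊕b7⊕b10⊕b11⊕b14⊕b15⊕b18⊕b19⊕b22⊕b23⊕b26⊕b27⊕b30⊕b31 = 0⊕0⊕1⊕1⊕0⊕0⊕1⊕0⊕1⊕1⊕0⊕1⊕0⊕0⊕0⊕0 = 0
s4: b4⊕b5⊕b6⊕b7⊕b12⊕b13⊕b14⊕b15⊕b20⊕b21⊕b22⊕b23⊕b28⊕b29⊕b30⊕b31 = 0⊕0⊕1⊕1⊕0⊕1⊕1⊕0⊕1⊕0⊕0⊕1⊕0⊕1⊕0⊕0 = 1
s8: b8⊕b9⊕b10⊕b11⊕b12⊕b13⊕b14⊕b15⊕b24⊕b25⊕b26⊕b27⊕b28⊕b29⊕b30⊕b31 = 0⊕1⊕0⊕0⊕0⊕1⊕1⊕0⊕0⊕1⊕0⊕0⊕0⊕1⊕0⊕0 = 1
s16: b16⊕b17⊕b18⊕b19⊕b20⊕b21⊕b22⊕b23⊕b24⊕b25⊕b26⊕b27⊕b28⊕b29⊕b30⊕b31 = 1⊕0⊕1⊕1⊕1⊕0⊕0⊕1⊕0⊕1⊕0⊕0⊕0⊕1⊕0⊕0 = 1
Syndrome (s16...s1) = 11101 → position 29.

29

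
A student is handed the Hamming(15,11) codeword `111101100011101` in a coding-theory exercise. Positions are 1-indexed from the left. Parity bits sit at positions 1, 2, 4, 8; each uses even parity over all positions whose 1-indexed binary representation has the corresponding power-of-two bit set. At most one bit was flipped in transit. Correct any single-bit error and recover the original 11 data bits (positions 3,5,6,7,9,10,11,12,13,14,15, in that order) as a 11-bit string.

s1: b1⊕b3⊕b5⊕b7⊕b9⊕b11⊕b13⊕b15 = 1⊕1⊕0⊕1⊕0⊕1⊕1⊕1 = 0
s2: b2⊕b3⊕b6⊕b7⊕b10⊕b11⊕b14⊕b15 = 1⊕1⊕1⊕1⊕0⊕1⊕0⊕1 = 0
s4: b4⊕b5⊕b6⊕b7⊕b12⊕b13⊕b14⊕b15 = 1⊕0⊕1⊕1⊕1⊕1⊕0⊕1 = 0
s8: b8⊕b9⊕b10⊕b11⊕b12⊕b13⊕b14⊕b15 = 0⊕0⊕0⊕1⊕1⊕1⊕0⊕1 = 0
Syndrome (s8...s1) = 0000 → position 0 (no error).
No correction needed.
Data bits at positions 3,5,6,7,9,10,11,12,13,14,15: 10110011101

10110011101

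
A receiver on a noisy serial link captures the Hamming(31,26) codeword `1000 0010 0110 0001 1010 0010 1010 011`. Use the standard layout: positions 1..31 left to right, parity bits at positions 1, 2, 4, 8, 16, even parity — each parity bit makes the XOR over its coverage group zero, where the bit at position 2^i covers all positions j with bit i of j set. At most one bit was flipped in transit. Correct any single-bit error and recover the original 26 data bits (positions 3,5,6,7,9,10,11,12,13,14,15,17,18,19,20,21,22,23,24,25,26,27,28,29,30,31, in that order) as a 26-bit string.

s1: b1⊕b3⊕b5⊕b7⊕b9⊕b11⊕b13⊕b15⊕b17⊕b19⊕b21⊕b23⊕b25⊕b27⊕b29⊕b31 = 1⊕0⊕0⊕1⊕0⊕1⊕0⊕0⊕1⊕1⊕0⊕1⊕1⊕1⊕0⊕1 = 1
s2: b2⊕b3⊕b6⊕b7⊕b10⊕b11⊕b14⊕b15⊕b18⊕b19⊕b22⊕b23⊕b26⊕b27⊕b30⊕b31 = 0⊕0⊕0⊕1⊕1⊕1⊕0⊕0⊕0⊕1⊕0⊕1⊕0⊕1⊕1⊕1 = 0
s4: b4⊕b5⊕b6⊕b7⊕b12⊕b13⊕b14⊕b15⊕b20⊕b21⊕b22⊕b23⊕b28⊕b29⊕b30⊕b31 = 0⊕0⊕0⊕1⊕0⊕0⊕0⊕0⊕0⊕0⊕0⊕1⊕0⊕0⊕1⊕1 = 0
s8: b8⊕b9⊕b10⊕b11⊕b12⊕b13⊕b14⊕b15⊕b24⊕b25⊕b26⊕b27⊕b28⊕b29⊕b30⊕b31 = 0⊕0⊕1⊕1⊕0⊕0⊕0⊕0⊕0⊕1⊕0⊕1⊕0⊕0⊕1⊕1 = 0
s16: b16⊕b17⊕b18⊕b19⊕b20⊕b21⊕b22⊕b23⊕b24⊕b25⊕b26⊕b27⊕b28⊕b29⊕b30⊕b31 = 1⊕1⊕0⊕1⊕0⊕0⊕0⊕1⊕0⊕1⊕0⊕1⊕0⊕0⊕1⊕1 = 0
Syndrome (s16...s1) = 00001 → position 1.
Flip bit 1: corrected codeword = 0000001001100001101000101010011
Data bits at positions 3,5,6,7,9,10,11,12,13,14,15,17,18,19,20,21,22,23,24,25,26,27,28,29,30,31: 00010110000101000101010011

00010110000101000101010011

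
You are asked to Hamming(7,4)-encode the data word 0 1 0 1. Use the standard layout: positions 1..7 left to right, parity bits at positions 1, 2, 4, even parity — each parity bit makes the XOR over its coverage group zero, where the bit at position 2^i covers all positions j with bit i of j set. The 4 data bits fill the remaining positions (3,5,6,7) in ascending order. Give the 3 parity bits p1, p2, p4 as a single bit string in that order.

Place data bits at non-power-of-two positions: b3=0, b5=1, b6=0, b7=1.
p1 = XOR of data positions {3,5,7} = 0⊕1⊕1 = 0
p2 = XOR of data positions {3,6,7} = 0⊕0⊕1 = 1
p4 = XOR of data positions {5,6,7} = 1⊕0⊕1 = 0
Parity bits p1,p2,p4 = 010

010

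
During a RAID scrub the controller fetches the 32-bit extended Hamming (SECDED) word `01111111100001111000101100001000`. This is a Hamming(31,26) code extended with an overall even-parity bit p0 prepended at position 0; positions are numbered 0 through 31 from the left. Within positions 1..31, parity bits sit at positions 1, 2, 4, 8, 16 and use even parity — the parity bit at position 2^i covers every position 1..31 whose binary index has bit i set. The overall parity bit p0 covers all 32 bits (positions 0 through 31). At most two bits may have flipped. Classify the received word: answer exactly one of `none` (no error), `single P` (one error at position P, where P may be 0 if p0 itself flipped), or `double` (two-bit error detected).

double

s1: b1⊕b3⊕b5⊕b7⊕b9⊕b11⊕b13⊕b15⊕b17⊕b19⊕b21⊕b23⊕b25⊕b27⊕b29⊕b31 = 1⊕1⊕1⊕1⊕0⊕0⊕1⊕1⊕0⊕0⊕0⊕1⊕0⊕0⊕0⊕0 = 1
s2: b2⊕b3⊕b6⊕b7⊕b10⊕b11⊕b14⊕b15⊕b18⊕b19⊕b22⊕b23⊕b26⊕b27⊕b30⊕b31 = 1⊕1⊕1⊕1⊕0⊕0⊕1⊕1⊕0⊕0⊕1⊕1⊕0⊕0⊕0⊕0 = 0
s4: b4⊕b5⊕b6⊕b7⊕b12⊕b13⊕b14⊕b15⊕b20⊕b21⊕b22⊕b23⊕b28⊕b29⊕b30⊕b31 = 1⊕1⊕1⊕1⊕0⊕1⊕1⊕1⊕1⊕0⊕1⊕1⊕1⊕0⊕0⊕0 = 1
s8: b8⊕b9⊕b10⊕b11⊕b12⊕b13⊕b14⊕b15⊕b24⊕b25⊕b26⊕b27⊕b28⊕b29⊕b30⊕b31 = 1⊕0⊕0⊕0⊕0⊕1⊕1⊕1⊕0⊕0⊕0⊕0⊕1⊕0⊕0⊕0 = 1
s16: b16⊕b17⊕b18⊕b19⊕b20⊕b21⊕b22⊕b23⊕b24⊕b25⊕b26⊕b27⊕b28⊕b29⊕b30⊕b31 = 1⊕0⊕0⊕0⊕1⊕0⊕1⊕1⊕0⊕0⊕0⊕0⊕1⊕0⊕0⊕0 = 1
Syndrome (s16...s1) = 11101 → position 29.
Overall parity (XOR of all 32 bits, including p0): 0⊕1⊕1⊕1⊕1⊕1⊕1⊕1⊕1⊕0⊕0⊕0⊕0⊕1⊕1⊕1⊕1⊕0⊕0⊕0⊕1⊕0⊕1⊕1⊕0⊕0⊕0⊕0⊕1⊕0⊕0⊕0 = 0
Overall=0, syndrome position=29 → double-bit error detected (uncorrectable).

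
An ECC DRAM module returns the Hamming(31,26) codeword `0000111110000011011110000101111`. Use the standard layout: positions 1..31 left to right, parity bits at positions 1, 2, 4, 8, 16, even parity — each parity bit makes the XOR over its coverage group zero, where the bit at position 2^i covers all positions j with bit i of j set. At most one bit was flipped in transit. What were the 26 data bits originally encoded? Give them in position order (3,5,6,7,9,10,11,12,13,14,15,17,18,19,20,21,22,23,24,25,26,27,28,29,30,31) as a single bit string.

01111000001011110000101111

s1: b1⊕b3⊕b5⊕b7⊕b9⊕b11⊕b13⊕b15⊕b17⊕b19⊕b21⊕b23⊕b25⊕b27⊕b29⊕b31 = 0⊕0⊕1⊕1⊕1⊕0⊕0⊕1⊕0⊕1⊕1⊕0⊕0⊕0⊕1⊕1 = 0
s2: b2⊕b3⊕b6⊕b7⊕b10⊕b11⊕b14⊕b15⊕b18⊕b19⊕b22⊕b23⊕b26⊕b27⊕b30⊕b31 = 0⊕0⊕1⊕1⊕0⊕0⊕0⊕1⊕1⊕1⊕0⊕0⊕1⊕0⊕1⊕1 = 0
s4: b4⊕b5⊕b6⊕b7⊕b12⊕b13⊕b14⊕b15⊕b20⊕b21⊕b22⊕b23⊕b28⊕b29⊕b30⊕b31 = 0⊕1⊕1⊕1⊕0⊕0⊕0⊕1⊕1⊕1⊕0⊕0⊕1⊕1⊕1⊕1 = 0
s8: b8⊕b9⊕b10⊕b11⊕b12⊕b13⊕b14⊕b15⊕b24⊕b25⊕b26⊕b27⊕b28⊕b29⊕b30⊕b31 = 1⊕1⊕0⊕0⊕0⊕0⊕0⊕1⊕0⊕0⊕1⊕0⊕1⊕1⊕1⊕1 = 0
s16: b16⊕b17⊕b18⊕b19⊕b20⊕b21⊕b22⊕b23⊕b24⊕b25⊕b26⊕b27⊕b28⊕b29⊕b30⊕b31 = 1⊕0⊕1⊕1⊕1⊕1⊕0⊕0⊕0⊕0⊕1⊕0⊕1⊕1⊕1⊕1 = 0
Syndrome (s16...s1) = 00000 → position 0 (no error).
No correction needed.
Data bits at positions 3,5,6,7,9,10,11,12,13,14,15,17,18,19,20,21,22,23,24,25,26,27,28,29,30,31: 01111000001011110000101111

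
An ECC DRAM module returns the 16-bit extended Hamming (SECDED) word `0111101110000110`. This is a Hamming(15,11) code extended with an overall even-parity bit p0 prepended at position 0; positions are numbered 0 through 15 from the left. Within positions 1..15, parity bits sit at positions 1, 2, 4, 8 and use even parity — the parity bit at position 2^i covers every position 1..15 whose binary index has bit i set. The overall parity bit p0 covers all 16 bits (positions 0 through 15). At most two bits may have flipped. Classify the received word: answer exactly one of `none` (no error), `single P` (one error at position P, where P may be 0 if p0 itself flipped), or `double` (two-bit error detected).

s1: b1⊕b3⊕b5⊕b7⊕b9⊕b11⊕b13⊕b15 = 1⊕1⊕0⊕1⊕0⊕0⊕1⊕0 = 0
s2: b2⊕b3⊕b6⊕b7⊕b10⊕b11⊕b14⊕b15 = 1⊕1⊕1⊕1⊕0⊕0⊕1⊕0 = 1
s4: b4⊕b5⊕b6⊕b7⊕b12⊕b13⊕b14⊕b15 = 1⊕0⊕1⊕1⊕0⊕1⊕1⊕0 = 1
s8: b8⊕b9⊕b10⊕b11⊕b12⊕b13⊕b14⊕b15 = 1⊕0⊕0⊕0⊕0⊕1⊕1⊕0 = 1
Syndrome (s8...s1) = 1110 → position 14.
Overall parity (XOR of all 16 bits, including p0): 0⊕1⊕1⊕1⊕1⊕0⊕1⊕1⊕1⊕0⊕0⊕0⊕0⊕1⊕1⊕0 = 1
Overall=1, syndrome position=14 → single-bit error at position 14.

single 14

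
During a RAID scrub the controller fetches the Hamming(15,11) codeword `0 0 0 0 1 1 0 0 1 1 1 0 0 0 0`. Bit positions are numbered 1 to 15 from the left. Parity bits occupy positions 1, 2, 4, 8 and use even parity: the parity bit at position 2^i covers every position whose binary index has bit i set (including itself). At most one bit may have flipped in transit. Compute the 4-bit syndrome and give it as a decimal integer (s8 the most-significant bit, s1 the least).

11

s1: b1⊕b3⊕b5⊕b7⊕b9⊕b11⊕b13⊕b15 = 0⊕0⊕1⊕0⊕1⊕1⊕0⊕0 = 1
s2: b2⊕b3⊕b6⊕b7⊕b10⊕b11⊕b14⊕b15 = 0⊕0⊕1⊕0⊕1⊕1⊕0⊕0 = 1
s4: b4⊕b5⊕b6⊕b7⊕b12⊕b13⊕b14⊕b15 = 0⊕1⊕1⊕0⊕0⊕0⊕0⊕0 = 0
s8: b8⊕b9⊕b10⊕b11⊕b12⊕b13⊕b14⊕b15 = 0⊕1⊕1⊕1⊕0⊕0⊕0⊕0 = 1
Syndrome (s8...s1) = 1011 → position 11.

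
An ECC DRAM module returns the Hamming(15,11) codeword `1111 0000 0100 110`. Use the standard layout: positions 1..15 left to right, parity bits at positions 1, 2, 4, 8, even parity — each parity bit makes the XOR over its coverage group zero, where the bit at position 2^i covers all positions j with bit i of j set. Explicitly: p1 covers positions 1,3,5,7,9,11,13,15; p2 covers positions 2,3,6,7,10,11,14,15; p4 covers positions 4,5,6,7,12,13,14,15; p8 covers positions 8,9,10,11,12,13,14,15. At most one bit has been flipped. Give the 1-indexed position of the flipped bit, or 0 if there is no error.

13

s1: b1⊕b3⊕b5⊕b7⊕b9⊕b11⊕b13⊕b15 = 1⊕1⊕0⊕0⊕0⊕0⊕1⊕0 = 1
s2: b2⊕b3⊕b6⊕b7⊕b10⊕b11⊕b14⊕b15 = 1⊕1⊕0⊕0⊕1⊕0⊕1⊕0 = 0
s4: b4⊕b5⊕b6⊕b7⊕b12⊕b13⊕b14⊕b15 = 1⊕0⊕0⊕0⊕0⊕1⊕1⊕0 = 1
s8: b8⊕b9⊕b10⊕b11⊕b12⊕b13⊕b14⊕b15 = 0⊕0⊕1⊕0⊕0⊕1⊕1⊕0 = 1
Syndrome (s8...s1) = 1101 → position 13.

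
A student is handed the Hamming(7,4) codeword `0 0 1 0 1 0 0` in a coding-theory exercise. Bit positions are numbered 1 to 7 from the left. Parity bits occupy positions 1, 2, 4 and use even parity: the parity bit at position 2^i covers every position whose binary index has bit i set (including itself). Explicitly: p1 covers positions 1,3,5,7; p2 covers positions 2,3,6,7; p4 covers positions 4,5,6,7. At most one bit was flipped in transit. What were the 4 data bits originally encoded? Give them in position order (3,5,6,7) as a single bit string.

s1: b1⊕b3⊕b5⊕b7 = 0⊕1⊕1⊕0 = 0
s2: b2⊕b3⊕b6⊕b7 = 0⊕1⊕0⊕0 = 1
s4: b4⊕b5⊕b6⊕b7 = 0⊕1⊕0⊕0 = 1
Syndrome (s4...s1) = 110 → position 6.
Flip bit 6: corrected codeword = 0010110
Data bits at positions 3,5,6,7: 1110

1110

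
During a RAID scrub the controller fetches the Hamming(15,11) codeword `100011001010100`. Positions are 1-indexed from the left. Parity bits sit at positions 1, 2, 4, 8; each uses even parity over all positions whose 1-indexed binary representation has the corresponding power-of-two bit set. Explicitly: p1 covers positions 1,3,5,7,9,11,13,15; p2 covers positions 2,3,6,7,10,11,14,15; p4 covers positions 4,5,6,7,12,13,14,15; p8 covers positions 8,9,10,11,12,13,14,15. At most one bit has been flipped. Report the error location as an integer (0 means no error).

s1: b1⊕b3⊕b5⊕b7⊕b9⊕b11⊕b13⊕b15 = 1⊕0⊕1⊕0⊕1⊕1⊕1⊕0 = 1
s2: b2⊕b3⊕b6⊕b7⊕b10⊕b11⊕b14⊕b15 = 0⊕0⊕1⊕0⊕0⊕1⊕0⊕0 = 0
s4: b4⊕b5⊕b6⊕b7⊕b12⊕b13⊕b14⊕b15 = 0⊕1⊕1⊕0⊕0⊕1⊕0⊕0 = 1
s8: b8⊕b9⊕b10⊕b11⊕b12⊕b13⊕b14⊕b15 = 0⊕1⊕0⊕1⊕0⊕1⊕0⊕0 = 1
Syndrome (s8...s1) = 1101 → position 13.

13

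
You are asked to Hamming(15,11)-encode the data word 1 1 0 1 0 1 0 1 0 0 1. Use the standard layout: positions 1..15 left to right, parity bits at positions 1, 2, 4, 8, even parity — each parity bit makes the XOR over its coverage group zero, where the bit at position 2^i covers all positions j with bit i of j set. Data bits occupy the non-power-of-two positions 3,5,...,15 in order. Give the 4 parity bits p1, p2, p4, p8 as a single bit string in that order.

0001

Place data bits at non-power-of-two positions: b3=1, b5=1, b6=0, b7=1, b9=0, b10=1, b11=0, b12=1, b13=0, b14=0, b15=1.
p1 = XOR of data positions {3,5,7,9,11,13,15} = 1⊕1⊕1⊕0⊕0⊕0⊕1 = 0
p2 = XOR of data positions {3,6,7,10,11,14,15} = 1⊕0⊕1⊕1⊕0⊕0⊕1 = 0
p4 = XOR of data positions {5,6,7,12,13,14,15} = 1⊕0⊕1⊕1⊕0⊕0⊕1 = 0
p8 = XOR of data positions {9,10,11,12,13,14,15} = 0⊕1⊕0⊕1⊕0⊕0⊕1 = 1
Parity bits p1,p2,p4,p8 = 0001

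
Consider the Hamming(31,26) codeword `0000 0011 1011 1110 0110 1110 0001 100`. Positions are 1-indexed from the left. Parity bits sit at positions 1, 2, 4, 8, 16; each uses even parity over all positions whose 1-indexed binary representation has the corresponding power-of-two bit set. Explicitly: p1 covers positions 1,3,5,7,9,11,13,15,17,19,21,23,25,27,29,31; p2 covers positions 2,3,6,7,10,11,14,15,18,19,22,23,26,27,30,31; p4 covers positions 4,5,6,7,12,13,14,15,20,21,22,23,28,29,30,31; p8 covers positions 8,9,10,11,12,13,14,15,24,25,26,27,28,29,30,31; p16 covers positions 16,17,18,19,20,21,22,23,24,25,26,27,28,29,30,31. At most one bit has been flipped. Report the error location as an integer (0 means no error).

s1: b1⊕b3⊕b5⊕b7⊕b9⊕b11⊕b13⊕b15⊕b17⊕b19⊕b21⊕b23⊕b25⊕b27⊕b29⊕b31 = 0⊕0⊕0⊕1⊕1⊕1⊕1⊕1⊕0⊕1⊕1⊕1⊕0⊕0⊕1⊕0 = 1
s2: b2⊕b3⊕b6⊕b7⊕b10⊕b11⊕b14⊕b15⊕b18⊕b19⊕b22⊕b23⊕b26⊕b27⊕b30⊕b31 = 0⊕0⊕0⊕1⊕0⊕1⊕1⊕1⊕1⊕1⊕1⊕1⊕0⊕0⊕0⊕0 = 0
s4: b4⊕b5⊕b6⊕b7⊕b12⊕b13⊕b14⊕b15⊕b20⊕b21⊕b22⊕b23⊕b28⊕b29⊕b30⊕b31 = 0⊕0⊕0⊕1⊕1⊕1⊕1⊕1⊕0⊕1⊕1⊕1⊕1⊕1⊕0⊕0 = 0
s8: b8⊕b9⊕b10⊕b11⊕b12⊕b13⊕b14⊕b15⊕b24⊕b25⊕b26⊕b27⊕b28⊕b29⊕b30⊕b31 = 1⊕1⊕0⊕1⊕1⊕1⊕1⊕1⊕0⊕0⊕0⊕0⊕1⊕1⊕0⊕0 = 1
s16: b16⊕b17⊕b18⊕b19⊕b20⊕b21⊕b22⊕b23⊕b24⊕b25⊕b26⊕b27⊕b28⊕b29⊕b30⊕b31 = 0⊕0⊕1⊕1⊕0⊕1⊕1⊕1⊕0⊕0⊕0⊕0⊕1⊕1⊕0⊕0 = 1
Syndrome (s16...s1) = 11001 → position 25.

25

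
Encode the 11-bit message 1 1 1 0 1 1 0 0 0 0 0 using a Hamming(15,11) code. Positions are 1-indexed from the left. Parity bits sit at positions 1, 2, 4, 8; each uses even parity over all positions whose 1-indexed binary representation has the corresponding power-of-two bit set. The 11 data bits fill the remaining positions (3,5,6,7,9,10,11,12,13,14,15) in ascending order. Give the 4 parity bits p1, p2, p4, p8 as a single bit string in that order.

Place data bits at non-power-of-two positions: b3=1, b5=1, b6=1, b7=0, b9=1, b10=1, b11=0, b12=0, b13=0, b14=0, b15=0.
p1 = XOR of data positions {3,5,7,9,11,13,15} = 1⊕1⊕0⊕1⊕0⊕0⊕0 = 1
p2 = XOR of data positions {3,6,7,10,11,14,15} = 1⊕1⊕0⊕1⊕0⊕0⊕0 = 1
p4 = XOR of data positions {5,6,7,12,13,14,15} = 1⊕1⊕0⊕0⊕0⊕0⊕0 = 0
p8 = XOR of data positions {9,10,11,12,13,14,15} = 1⊕1⊕0⊕0⊕0⊕0⊕0 = 0
Parity bits p1,p2,p4,p8 = 1100

1100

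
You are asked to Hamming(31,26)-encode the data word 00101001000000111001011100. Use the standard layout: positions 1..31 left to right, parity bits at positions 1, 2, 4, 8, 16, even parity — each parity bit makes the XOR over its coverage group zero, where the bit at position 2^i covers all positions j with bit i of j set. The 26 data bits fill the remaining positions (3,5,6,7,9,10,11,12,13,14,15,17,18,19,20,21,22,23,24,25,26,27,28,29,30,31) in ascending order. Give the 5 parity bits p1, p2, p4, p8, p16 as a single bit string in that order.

11101

Place data bits at non-power-of-two positions: b3=0, b5=0, b6=1, b7=0, b9=1, b10=0, b11=0, b12=1, b13=0, b14=0, b15=0, b17=0, b18=0, b19=0, b20=1, b21=1, b22=1, b23=0, b24=0, b25=1, b26=0, b27=1, b28=1, b29=1, b30=0, b31=0.
p1 = XOR of data positions {3,5,7,9,11,13,15,17,19,21,23,25,27,29,31} = 0⊕0⊕0⊕1⊕0⊕0⊕0⊕0⊕0⊕1⊕0⊕1⊕1⊕1⊕0 = 1
p2 = XOR of data positions {3,6,7,10,11,14,15,18,19,22,23,26,27,30,31} = 0⊕1⊕0⊕0⊕0⊕0⊕0⊕0⊕0⊕1⊕0⊕0⊕1⊕0⊕0 = 1
p4 = XOR of data positions {5,6,7,12,13,14,15,20,21,22,23,28,29,30,31} = 0⊕1⊕0⊕1⊕0⊕0⊕0⊕1⊕1⊕1⊕0⊕1⊕1⊕0⊕0 = 1
p8 = XOR of data positions {9,10,11,12,13,14,15,24,25,26,27,28,29,30,31} = 1⊕0⊕0⊕1⊕0⊕0⊕0⊕0⊕1⊕0⊕1⊕1⊕1⊕0⊕0 = 0
p16 = XOR of data positions {17,18,19,20,21,22,23,24,25,26,27,28,29,30,31} = 0⊕0⊕0⊕1⊕1⊕1⊕0⊕0⊕1⊕0⊕1⊕1⊕1⊕0⊕0 = 1
Parity bits p1,p2,p4,p8,p16 = 11101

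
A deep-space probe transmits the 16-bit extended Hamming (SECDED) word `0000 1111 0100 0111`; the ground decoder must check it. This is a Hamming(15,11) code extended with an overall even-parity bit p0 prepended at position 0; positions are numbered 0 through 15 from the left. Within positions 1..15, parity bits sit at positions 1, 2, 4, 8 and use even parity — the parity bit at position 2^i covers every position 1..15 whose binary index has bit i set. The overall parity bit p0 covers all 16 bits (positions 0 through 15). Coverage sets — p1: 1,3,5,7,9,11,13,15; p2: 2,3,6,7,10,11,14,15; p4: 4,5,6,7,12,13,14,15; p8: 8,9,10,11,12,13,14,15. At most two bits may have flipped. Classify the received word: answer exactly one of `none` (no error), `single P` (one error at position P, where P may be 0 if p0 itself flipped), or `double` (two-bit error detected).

s1: b1⊕b3⊕b5⊕b7⊕b9⊕b11⊕b13⊕b15 = 0⊕0⊕1⊕1⊕1⊕0⊕1⊕1 = 1
s2: b2⊕b3⊕b6⊕b7⊕b10⊕b11⊕b14⊕b15 = 0⊕0⊕1⊕1⊕0⊕0⊕1⊕1 = 0
s4: b4⊕b5⊕b6⊕b7⊕b12⊕b13⊕b14⊕b15 = 1⊕1⊕1⊕1⊕0⊕1⊕1⊕1 = 1
s8: b8⊕b9⊕b10⊕b11⊕b12⊕b13⊕b14⊕b15 = 0⊕1⊕0⊕0⊕0⊕1⊕1⊕1 = 0
Syndrome (s8...s1) = 0101 → position 5.
Overall parity (XOR of all 16 bits, including p0): 0⊕0⊕0⊕0⊕1⊕1⊕1⊕1⊕0⊕1⊕0⊕0⊕0⊕1⊕1⊕1 = 0
Overall=0, syndrome position=5 → double-bit error detected (uncorrectable).

double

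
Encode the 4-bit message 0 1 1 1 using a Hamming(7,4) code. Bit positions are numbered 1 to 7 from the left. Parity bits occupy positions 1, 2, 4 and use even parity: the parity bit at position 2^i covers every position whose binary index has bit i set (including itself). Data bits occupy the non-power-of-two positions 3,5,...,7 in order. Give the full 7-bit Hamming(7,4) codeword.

Place data bits at non-power-of-two positions: b3=0, b5=1, b6=1, b7=1.
p1 = XOR of data positions {3,5,7} = 0⊕1⊕1 = 0
p2 = XOR of data positions {3,6,7} = 0⊕1⊕1 = 0
p4 = XOR of data positions {5,6,7} = 1⊕1⊕1 = 1
Codeword b1..b7 = 0001111

0001111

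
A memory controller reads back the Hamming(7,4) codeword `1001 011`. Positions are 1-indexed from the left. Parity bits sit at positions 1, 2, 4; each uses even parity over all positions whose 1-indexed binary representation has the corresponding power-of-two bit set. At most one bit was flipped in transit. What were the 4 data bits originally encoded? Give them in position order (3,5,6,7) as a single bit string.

s1: b1⊕b3⊕b5⊕b7 = 1⊕0⊕0⊕1 = 0
s2: b2⊕b3⊕b6⊕b7 = 0⊕0⊕1⊕1 = 0
s4: b4⊕b5⊕b6⊕b7 = 1⊕0⊕1⊕1 = 1
Syndrome (s4...s1) = 100 → position 4.
Flip bit 4: corrected codeword = 1000011
Data bits at positions 3,5,6,7: 0011

0011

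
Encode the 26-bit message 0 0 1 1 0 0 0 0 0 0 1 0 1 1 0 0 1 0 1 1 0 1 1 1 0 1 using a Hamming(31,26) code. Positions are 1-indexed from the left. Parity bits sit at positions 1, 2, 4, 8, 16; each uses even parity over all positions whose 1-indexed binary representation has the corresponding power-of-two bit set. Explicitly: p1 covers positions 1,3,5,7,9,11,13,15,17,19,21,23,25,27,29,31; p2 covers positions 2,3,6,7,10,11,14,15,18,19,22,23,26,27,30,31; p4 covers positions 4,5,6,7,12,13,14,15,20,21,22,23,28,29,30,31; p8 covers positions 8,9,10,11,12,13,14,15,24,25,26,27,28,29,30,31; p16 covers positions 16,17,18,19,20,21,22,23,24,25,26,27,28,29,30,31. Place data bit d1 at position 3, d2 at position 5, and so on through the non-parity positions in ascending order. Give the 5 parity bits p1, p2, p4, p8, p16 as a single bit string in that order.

10111

Place data bits at non-power-of-two positions: b3=0, b5=0, b6=1, b7=1, b9=0, b10=0, b11=0, b12=0, b13=0, b14=0, b15=1, b17=0, b18=1, b19=1, b20=0, b21=0, b22=1, b23=0, b24=1, b25=1, b26=0, b27=1, b28=1, b29=1, b30=0, b31=1.
p1 = XOR of data positions {3,5,7,9,11,13,15,17,19,21,23,25,27,29,31} = 0⊕0⊕1⊕0⊕0⊕0⊕1⊕0⊕1⊕0⊕0⊕1⊕1⊕1⊕1 = 1
p2 = XOR of data positions {3,6,7,10,11,14,15,18,19,22,23,26,27,30,31} = 0⊕1⊕1⊕0⊕0⊕0⊕1⊕1⊕1⊕1⊕0⊕0⊕1⊕0⊕1 = 0
p4 = XOR of data positions {5,6,7,12,13,14,15,20,21,22,23,28,29,30,31} = 0⊕1⊕1⊕0⊕0⊕0⊕1⊕0⊕0⊕1⊕0⊕1⊕1⊕0⊕1 = 1
p8 = XOR of data positions {9,10,11,12,13,14,15,24,25,26,27,28,29,30,31} = 0⊕0⊕0⊕0⊕0⊕0⊕1⊕1⊕1⊕0⊕1⊕1⊕1⊕0⊕1 = 1
p16 = XOR of data positions {17,18,19,20,21,22,23,24,25,26,27,28,29,30,31} = 0⊕1⊕1⊕0⊕0⊕1⊕0⊕1⊕1⊕0⊕1⊕1⊕1⊕0⊕1 = 1
Parity bits p1,p2,p4,p8,p16 = 10111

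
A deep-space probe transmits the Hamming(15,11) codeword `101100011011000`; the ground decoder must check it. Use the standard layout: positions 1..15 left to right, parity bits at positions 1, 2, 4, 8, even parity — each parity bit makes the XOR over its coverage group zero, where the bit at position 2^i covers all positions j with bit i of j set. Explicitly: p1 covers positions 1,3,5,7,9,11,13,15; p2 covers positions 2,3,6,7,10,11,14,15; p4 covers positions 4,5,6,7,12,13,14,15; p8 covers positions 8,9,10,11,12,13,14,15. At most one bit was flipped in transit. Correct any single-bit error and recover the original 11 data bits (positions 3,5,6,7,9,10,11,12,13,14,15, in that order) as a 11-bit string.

s1: b1⊕b3⊕b5⊕b7⊕b9⊕b11⊕b13⊕b15 = 1⊕1⊕0⊕0⊕1⊕1⊕0⊕0 = 0
s2: b2⊕b3⊕b6⊕b7⊕b10⊕b11⊕b14⊕b15 = 0⊕1⊕0⊕0⊕0⊕1⊕0⊕0 = 0
s4: b4⊕b5⊕b6⊕b7⊕b12⊕b13⊕b14⊕b15 = 1⊕0⊕0⊕0⊕1⊕0⊕0⊕0 = 0
s8: b8⊕b9⊕b10⊕b11⊕b12⊕b13⊕b14⊕b15 = 1⊕1⊕0⊕1⊕1⊕0⊕0⊕0 = 0
Syndrome (s8...s1) = 0000 → position 0 (no error).
No correction needed.
Data bits at positions 3,5,6,7,9,10,11,12,13,14,15: 10001011000

10001011000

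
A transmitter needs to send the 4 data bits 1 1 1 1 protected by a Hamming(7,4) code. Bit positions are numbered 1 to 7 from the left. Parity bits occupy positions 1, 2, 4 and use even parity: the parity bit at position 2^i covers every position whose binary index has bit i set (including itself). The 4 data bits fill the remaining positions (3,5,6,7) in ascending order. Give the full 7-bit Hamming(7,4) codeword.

Place data bits at non-power-of-two positions: b3=1, b5=1, b6=1, b7=1.
p1 = XOR of data positions {3,5,7} = 1⊕1⊕1 = 1
p2 = XOR of data positions {3,6,7} = 1⊕1⊕1 = 1
p4 = XOR of data positions {5,6,7} = 1⊕1⊕1 = 1
Codeword b1..b7 = 1111111

1111111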